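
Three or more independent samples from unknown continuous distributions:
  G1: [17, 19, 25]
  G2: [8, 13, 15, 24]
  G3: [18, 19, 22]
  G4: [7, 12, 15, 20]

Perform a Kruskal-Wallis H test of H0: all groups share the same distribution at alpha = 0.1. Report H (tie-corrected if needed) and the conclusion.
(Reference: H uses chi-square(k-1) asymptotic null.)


Step 1: Combine all N = 14 observations and assign midranks.
sorted (value, group, rank): (7,G4,1), (8,G2,2), (12,G4,3), (13,G2,4), (15,G2,5.5), (15,G4,5.5), (17,G1,7), (18,G3,8), (19,G1,9.5), (19,G3,9.5), (20,G4,11), (22,G3,12), (24,G2,13), (25,G1,14)
Step 2: Sum ranks within each group.
R_1 = 30.5 (n_1 = 3)
R_2 = 24.5 (n_2 = 4)
R_3 = 29.5 (n_3 = 3)
R_4 = 20.5 (n_4 = 4)
Step 3: H = 12/(N(N+1)) * sum(R_i^2/n_i) - 3(N+1)
     = 12/(14*15) * (30.5^2/3 + 24.5^2/4 + 29.5^2/3 + 20.5^2/4) - 3*15
     = 0.057143 * 855.292 - 45
     = 3.873810.
Step 4: Ties present; correction factor C = 1 - 12/(14^3 - 14) = 0.995604. Corrected H = 3.873810 / 0.995604 = 3.890912.
Step 5: Under H0, H ~ chi^2(3); p-value = 0.273487.
Step 6: alpha = 0.1. fail to reject H0.

H = 3.8909, df = 3, p = 0.273487, fail to reject H0.


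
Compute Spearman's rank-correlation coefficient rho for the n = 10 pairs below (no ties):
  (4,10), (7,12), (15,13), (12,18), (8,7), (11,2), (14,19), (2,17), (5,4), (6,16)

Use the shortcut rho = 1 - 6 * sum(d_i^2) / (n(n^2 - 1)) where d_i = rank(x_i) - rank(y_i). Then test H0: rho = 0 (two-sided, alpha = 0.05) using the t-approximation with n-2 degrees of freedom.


Step 1: Rank x and y separately (midranks; no ties here).
rank(x): 4->2, 7->5, 15->10, 12->8, 8->6, 11->7, 14->9, 2->1, 5->3, 6->4
rank(y): 10->4, 12->5, 13->6, 18->9, 7->3, 2->1, 19->10, 17->8, 4->2, 16->7
Step 2: d_i = R_x(i) - R_y(i); compute d_i^2.
  (2-4)^2=4, (5-5)^2=0, (10-6)^2=16, (8-9)^2=1, (6-3)^2=9, (7-1)^2=36, (9-10)^2=1, (1-8)^2=49, (3-2)^2=1, (4-7)^2=9
sum(d^2) = 126.
Step 3: rho = 1 - 6*126 / (10*(10^2 - 1)) = 1 - 756/990 = 0.236364.
Step 4: Under H0, t = rho * sqrt((n-2)/(1-rho^2)) = 0.6880 ~ t(8).
Step 5: Two-sided p-value from the t-distribution with 8 df = 0.510885.
Step 6: alpha = 0.05. fail to reject H0.

rho = 0.2364, p = 0.510885, fail to reject H0 at alpha = 0.05.


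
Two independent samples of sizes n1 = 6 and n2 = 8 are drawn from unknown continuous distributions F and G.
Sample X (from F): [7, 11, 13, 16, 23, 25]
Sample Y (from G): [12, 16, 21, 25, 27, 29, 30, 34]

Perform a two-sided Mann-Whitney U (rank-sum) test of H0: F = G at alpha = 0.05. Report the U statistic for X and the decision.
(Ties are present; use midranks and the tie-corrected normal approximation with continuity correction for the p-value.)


Step 1: Combine and sort all 14 observations; assign midranks.
sorted (value, group): (7,X), (11,X), (12,Y), (13,X), (16,X), (16,Y), (21,Y), (23,X), (25,X), (25,Y), (27,Y), (29,Y), (30,Y), (34,Y)
ranks: 7->1, 11->2, 12->3, 13->4, 16->5.5, 16->5.5, 21->7, 23->8, 25->9.5, 25->9.5, 27->11, 29->12, 30->13, 34->14
Step 2: Rank sum for X: R1 = 1 + 2 + 4 + 5.5 + 8 + 9.5 = 30.
Step 3: U_X = R1 - n1(n1+1)/2 = 30 - 6*7/2 = 30 - 21 = 9.
       U_Y = n1*n2 - U_X = 48 - 9 = 39.
Step 4: Ties are present, so use the tie-corrected normal approximation (with continuity correction) for the p-value.
Step 5: p-value = 0.060646; compare to alpha = 0.05. fail to reject H0.

U_X = 9, p = 0.060646, fail to reject H0 at alpha = 0.05.


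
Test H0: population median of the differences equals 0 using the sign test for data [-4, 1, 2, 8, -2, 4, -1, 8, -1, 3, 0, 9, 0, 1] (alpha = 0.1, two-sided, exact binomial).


Step 1: Discard zero differences. Original n = 14; n_eff = number of nonzero differences = 12.
Nonzero differences (with sign): -4, +1, +2, +8, -2, +4, -1, +8, -1, +3, +9, +1
Step 2: Count signs: positive = 8, negative = 4.
Step 3: Under H0: P(positive) = 0.5, so the number of positives S ~ Bin(12, 0.5).
Step 4: Two-sided exact p-value = sum of Bin(12,0.5) probabilities at or below the observed probability = 0.387695.
Step 5: alpha = 0.1. fail to reject H0.

n_eff = 12, pos = 8, neg = 4, p = 0.387695, fail to reject H0.


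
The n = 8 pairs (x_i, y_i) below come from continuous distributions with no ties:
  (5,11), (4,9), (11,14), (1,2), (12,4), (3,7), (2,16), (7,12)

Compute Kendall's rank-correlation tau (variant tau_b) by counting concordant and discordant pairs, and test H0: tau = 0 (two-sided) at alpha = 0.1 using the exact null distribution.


Step 1: Enumerate the 28 unordered pairs (i,j) with i<j and classify each by sign(x_j-x_i) * sign(y_j-y_i).
  (1,2):dx=-1,dy=-2->C; (1,3):dx=+6,dy=+3->C; (1,4):dx=-4,dy=-9->C; (1,5):dx=+7,dy=-7->D
  (1,6):dx=-2,dy=-4->C; (1,7):dx=-3,dy=+5->D; (1,8):dx=+2,dy=+1->C; (2,3):dx=+7,dy=+5->C
  (2,4):dx=-3,dy=-7->C; (2,5):dx=+8,dy=-5->D; (2,6):dx=-1,dy=-2->C; (2,7):dx=-2,dy=+7->D
  (2,8):dx=+3,dy=+3->C; (3,4):dx=-10,dy=-12->C; (3,5):dx=+1,dy=-10->D; (3,6):dx=-8,dy=-7->C
  (3,7):dx=-9,dy=+2->D; (3,8):dx=-4,dy=-2->C; (4,5):dx=+11,dy=+2->C; (4,6):dx=+2,dy=+5->C
  (4,7):dx=+1,dy=+14->C; (4,8):dx=+6,dy=+10->C; (5,6):dx=-9,dy=+3->D; (5,7):dx=-10,dy=+12->D
  (5,8):dx=-5,dy=+8->D; (6,7):dx=-1,dy=+9->D; (6,8):dx=+4,dy=+5->C; (7,8):dx=+5,dy=-4->D
Step 2: C = 17, D = 11, total pairs = 28.
Step 3: tau = (C - D)/(n(n-1)/2) = (17 - 11)/28 = 0.214286.
Step 4: Exact two-sided p-value (enumerate n! = 40320 permutations of y under H0): p = 0.548413.
Step 5: alpha = 0.1. fail to reject H0.

tau_b = 0.2143 (C=17, D=11), p = 0.548413, fail to reject H0.


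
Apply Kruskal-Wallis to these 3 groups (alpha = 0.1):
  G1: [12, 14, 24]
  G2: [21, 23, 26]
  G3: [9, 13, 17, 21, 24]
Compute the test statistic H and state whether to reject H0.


Step 1: Combine all N = 11 observations and assign midranks.
sorted (value, group, rank): (9,G3,1), (12,G1,2), (13,G3,3), (14,G1,4), (17,G3,5), (21,G2,6.5), (21,G3,6.5), (23,G2,8), (24,G1,9.5), (24,G3,9.5), (26,G2,11)
Step 2: Sum ranks within each group.
R_1 = 15.5 (n_1 = 3)
R_2 = 25.5 (n_2 = 3)
R_3 = 25 (n_3 = 5)
Step 3: H = 12/(N(N+1)) * sum(R_i^2/n_i) - 3(N+1)
     = 12/(11*12) * (15.5^2/3 + 25.5^2/3 + 25^2/5) - 3*12
     = 0.090909 * 421.833 - 36
     = 2.348485.
Step 4: Ties present; correction factor C = 1 - 12/(11^3 - 11) = 0.990909. Corrected H = 2.348485 / 0.990909 = 2.370031.
Step 5: Under H0, H ~ chi^2(2); p-value = 0.305742.
Step 6: alpha = 0.1. fail to reject H0.

H = 2.3700, df = 2, p = 0.305742, fail to reject H0.


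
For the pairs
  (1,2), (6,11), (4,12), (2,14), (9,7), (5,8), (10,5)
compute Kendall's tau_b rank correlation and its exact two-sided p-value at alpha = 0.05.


Step 1: Enumerate the 21 unordered pairs (i,j) with i<j and classify each by sign(x_j-x_i) * sign(y_j-y_i).
  (1,2):dx=+5,dy=+9->C; (1,3):dx=+3,dy=+10->C; (1,4):dx=+1,dy=+12->C; (1,5):dx=+8,dy=+5->C
  (1,6):dx=+4,dy=+6->C; (1,7):dx=+9,dy=+3->C; (2,3):dx=-2,dy=+1->D; (2,4):dx=-4,dy=+3->D
  (2,5):dx=+3,dy=-4->D; (2,6):dx=-1,dy=-3->C; (2,7):dx=+4,dy=-6->D; (3,4):dx=-2,dy=+2->D
  (3,5):dx=+5,dy=-5->D; (3,6):dx=+1,dy=-4->D; (3,7):dx=+6,dy=-7->D; (4,5):dx=+7,dy=-7->D
  (4,6):dx=+3,dy=-6->D; (4,7):dx=+8,dy=-9->D; (5,6):dx=-4,dy=+1->D; (5,7):dx=+1,dy=-2->D
  (6,7):dx=+5,dy=-3->D
Step 2: C = 7, D = 14, total pairs = 21.
Step 3: tau = (C - D)/(n(n-1)/2) = (7 - 14)/21 = -0.333333.
Step 4: Exact two-sided p-value (enumerate n! = 5040 permutations of y under H0): p = 0.381349.
Step 5: alpha = 0.05. fail to reject H0.

tau_b = -0.3333 (C=7, D=14), p = 0.381349, fail to reject H0.


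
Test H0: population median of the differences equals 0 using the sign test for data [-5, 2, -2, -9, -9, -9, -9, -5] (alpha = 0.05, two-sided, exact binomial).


Step 1: Discard zero differences. Original n = 8; n_eff = number of nonzero differences = 8.
Nonzero differences (with sign): -5, +2, -2, -9, -9, -9, -9, -5
Step 2: Count signs: positive = 1, negative = 7.
Step 3: Under H0: P(positive) = 0.5, so the number of positives S ~ Bin(8, 0.5).
Step 4: Two-sided exact p-value = sum of Bin(8,0.5) probabilities at or below the observed probability = 0.070312.
Step 5: alpha = 0.05. fail to reject H0.

n_eff = 8, pos = 1, neg = 7, p = 0.070312, fail to reject H0.


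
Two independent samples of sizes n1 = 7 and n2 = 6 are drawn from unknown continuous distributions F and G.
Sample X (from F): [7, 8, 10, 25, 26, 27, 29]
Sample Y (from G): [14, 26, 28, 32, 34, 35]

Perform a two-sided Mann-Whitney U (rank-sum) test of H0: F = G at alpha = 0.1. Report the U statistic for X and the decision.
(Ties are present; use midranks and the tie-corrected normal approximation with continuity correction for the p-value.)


Step 1: Combine and sort all 13 observations; assign midranks.
sorted (value, group): (7,X), (8,X), (10,X), (14,Y), (25,X), (26,X), (26,Y), (27,X), (28,Y), (29,X), (32,Y), (34,Y), (35,Y)
ranks: 7->1, 8->2, 10->3, 14->4, 25->5, 26->6.5, 26->6.5, 27->8, 28->9, 29->10, 32->11, 34->12, 35->13
Step 2: Rank sum for X: R1 = 1 + 2 + 3 + 5 + 6.5 + 8 + 10 = 35.5.
Step 3: U_X = R1 - n1(n1+1)/2 = 35.5 - 7*8/2 = 35.5 - 28 = 7.5.
       U_Y = n1*n2 - U_X = 42 - 7.5 = 34.5.
Step 4: Ties are present, so use the tie-corrected normal approximation (with continuity correction) for the p-value.
Step 5: p-value = 0.062928; compare to alpha = 0.1. reject H0.

U_X = 7.5, p = 0.062928, reject H0 at alpha = 0.1.


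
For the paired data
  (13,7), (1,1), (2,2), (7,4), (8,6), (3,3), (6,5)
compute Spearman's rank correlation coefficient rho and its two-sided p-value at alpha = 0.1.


Step 1: Rank x and y separately (midranks; no ties here).
rank(x): 13->7, 1->1, 2->2, 7->5, 8->6, 3->3, 6->4
rank(y): 7->7, 1->1, 2->2, 4->4, 6->6, 3->3, 5->5
Step 2: d_i = R_x(i) - R_y(i); compute d_i^2.
  (7-7)^2=0, (1-1)^2=0, (2-2)^2=0, (5-4)^2=1, (6-6)^2=0, (3-3)^2=0, (4-5)^2=1
sum(d^2) = 2.
Step 3: rho = 1 - 6*2 / (7*(7^2 - 1)) = 1 - 12/336 = 0.964286.
Step 4: Under H0, t = rho * sqrt((n-2)/(1-rho^2)) = 8.1408 ~ t(5).
Step 5: Two-sided p-value from the t-distribution with 5 df = 0.000454.
Step 6: alpha = 0.1. reject H0.

rho = 0.9643, p = 0.000454, reject H0 at alpha = 0.1.


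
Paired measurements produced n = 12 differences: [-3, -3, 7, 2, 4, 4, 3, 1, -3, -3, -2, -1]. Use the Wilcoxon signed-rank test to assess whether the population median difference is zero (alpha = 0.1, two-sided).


Step 1: Drop any zero differences (none here) and take |d_i|.
|d| = [3, 3, 7, 2, 4, 4, 3, 1, 3, 3, 2, 1]
Step 2: Midrank |d_i| (ties get averaged ranks).
ranks: |3|->7, |3|->7, |7|->12, |2|->3.5, |4|->10.5, |4|->10.5, |3|->7, |1|->1.5, |3|->7, |3|->7, |2|->3.5, |1|->1.5
Step 3: Attach original signs; sum ranks with positive sign and with negative sign.
W+ = 12 + 3.5 + 10.5 + 10.5 + 7 + 1.5 = 45
W- = 7 + 7 + 7 + 7 + 3.5 + 1.5 = 33
(Check: W+ + W- = 78 should equal n(n+1)/2 = 78.)
Step 4: Test statistic W = min(W+, W-) = 33.
Step 5: Ties in |d|, so use the tie-corrected normal approximation.
        E[W] = n(n+1)/4 = 12*13/4 = 39.
        Tie groups: |d|=1 (t=2), |d|=2 (t=2), |d|=3 (t=5), |d|=4 (t=2); sum(t^3 - t) = 138.
        Var[W] = n(n+1)(2n+1)/24 - sum(t^3-t)/48 = 3900/24 - 138/48 = 159.625.
        z = (W - E[W]) / sqrt(Var[W]) = (33 - 39) / 12.6343 = -0.4749.
        Two-sided p = 2*Phi(z) = 0.634859.
Step 6: alpha = 0.1. fail to reject H0.

W+ = 45, W- = 33, W = min = 33, p = 0.634859, fail to reject H0.


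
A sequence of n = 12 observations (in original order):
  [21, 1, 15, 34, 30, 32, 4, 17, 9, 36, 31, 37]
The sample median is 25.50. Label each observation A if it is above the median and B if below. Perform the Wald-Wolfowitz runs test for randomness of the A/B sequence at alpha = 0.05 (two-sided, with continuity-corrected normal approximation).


Step 1: Compute median = 25.50; label A = above, B = below.
Labels in order: BBBAAABBBAAA  (n_A = 6, n_B = 6)
Step 2: Count runs R = 4.
Step 3: Under H0 (random ordering), E[R] = 2*n_A*n_B/(n_A+n_B) + 1 = 2*6*6/12 + 1 = 7.0000.
        Var[R] = 2*n_A*n_B*(2*n_A*n_B - n_A - n_B) / ((n_A+n_B)^2 * (n_A+n_B-1)) = 4320/1584 = 2.7273.
        SD[R] = 1.6514.
Step 4: Continuity-corrected z = (R + 0.5 - E[R]) / SD[R] = (4 + 0.5 - 7.0000) / 1.6514 = -1.5138.
Step 5: Two-sided p-value via normal approximation = 2*(1 - Phi(|z|)) = 0.130070.
Step 6: alpha = 0.05. fail to reject H0.

R = 4, z = -1.5138, p = 0.130070, fail to reject H0.


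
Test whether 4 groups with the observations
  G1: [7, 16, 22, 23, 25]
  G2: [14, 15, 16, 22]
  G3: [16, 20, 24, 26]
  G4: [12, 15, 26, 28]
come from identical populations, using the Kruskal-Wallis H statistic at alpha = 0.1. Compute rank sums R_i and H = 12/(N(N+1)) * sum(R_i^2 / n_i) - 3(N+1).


Step 1: Combine all N = 17 observations and assign midranks.
sorted (value, group, rank): (7,G1,1), (12,G4,2), (14,G2,3), (15,G2,4.5), (15,G4,4.5), (16,G1,7), (16,G2,7), (16,G3,7), (20,G3,9), (22,G1,10.5), (22,G2,10.5), (23,G1,12), (24,G3,13), (25,G1,14), (26,G3,15.5), (26,G4,15.5), (28,G4,17)
Step 2: Sum ranks within each group.
R_1 = 44.5 (n_1 = 5)
R_2 = 25 (n_2 = 4)
R_3 = 44.5 (n_3 = 4)
R_4 = 39 (n_4 = 4)
Step 3: H = 12/(N(N+1)) * sum(R_i^2/n_i) - 3(N+1)
     = 12/(17*18) * (44.5^2/5 + 25^2/4 + 44.5^2/4 + 39^2/4) - 3*18
     = 0.039216 * 1427.61 - 54
     = 1.984804.
Step 4: Ties present; correction factor C = 1 - 42/(17^3 - 17) = 0.991422. Corrected H = 1.984804 / 0.991422 = 2.001978.
Step 5: Under H0, H ~ chi^2(3); p-value = 0.571996.
Step 6: alpha = 0.1. fail to reject H0.

H = 2.0020, df = 3, p = 0.571996, fail to reject H0.


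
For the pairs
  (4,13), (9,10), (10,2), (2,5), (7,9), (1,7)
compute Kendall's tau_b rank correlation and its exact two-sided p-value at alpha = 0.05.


Step 1: Enumerate the 15 unordered pairs (i,j) with i<j and classify each by sign(x_j-x_i) * sign(y_j-y_i).
  (1,2):dx=+5,dy=-3->D; (1,3):dx=+6,dy=-11->D; (1,4):dx=-2,dy=-8->C; (1,5):dx=+3,dy=-4->D
  (1,6):dx=-3,dy=-6->C; (2,3):dx=+1,dy=-8->D; (2,4):dx=-7,dy=-5->C; (2,5):dx=-2,dy=-1->C
  (2,6):dx=-8,dy=-3->C; (3,4):dx=-8,dy=+3->D; (3,5):dx=-3,dy=+7->D; (3,6):dx=-9,dy=+5->D
  (4,5):dx=+5,dy=+4->C; (4,6):dx=-1,dy=+2->D; (5,6):dx=-6,dy=-2->C
Step 2: C = 7, D = 8, total pairs = 15.
Step 3: tau = (C - D)/(n(n-1)/2) = (7 - 8)/15 = -0.066667.
Step 4: Exact two-sided p-value (enumerate n! = 720 permutations of y under H0): p = 1.000000.
Step 5: alpha = 0.05. fail to reject H0.

tau_b = -0.0667 (C=7, D=8), p = 1.000000, fail to reject H0.


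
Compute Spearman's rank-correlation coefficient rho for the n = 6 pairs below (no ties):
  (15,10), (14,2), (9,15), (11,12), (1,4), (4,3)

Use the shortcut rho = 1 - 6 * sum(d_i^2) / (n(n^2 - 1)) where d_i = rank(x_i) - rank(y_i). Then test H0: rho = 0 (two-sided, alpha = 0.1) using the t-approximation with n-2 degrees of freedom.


Step 1: Rank x and y separately (midranks; no ties here).
rank(x): 15->6, 14->5, 9->3, 11->4, 1->1, 4->2
rank(y): 10->4, 2->1, 15->6, 12->5, 4->3, 3->2
Step 2: d_i = R_x(i) - R_y(i); compute d_i^2.
  (6-4)^2=4, (5-1)^2=16, (3-6)^2=9, (4-5)^2=1, (1-3)^2=4, (2-2)^2=0
sum(d^2) = 34.
Step 3: rho = 1 - 6*34 / (6*(6^2 - 1)) = 1 - 204/210 = 0.028571.
Step 4: Under H0, t = rho * sqrt((n-2)/(1-rho^2)) = 0.0572 ~ t(4).
Step 5: Two-sided p-value from the t-distribution with 4 df = 0.957155.
Step 6: alpha = 0.1. fail to reject H0.

rho = 0.0286, p = 0.957155, fail to reject H0 at alpha = 0.1.


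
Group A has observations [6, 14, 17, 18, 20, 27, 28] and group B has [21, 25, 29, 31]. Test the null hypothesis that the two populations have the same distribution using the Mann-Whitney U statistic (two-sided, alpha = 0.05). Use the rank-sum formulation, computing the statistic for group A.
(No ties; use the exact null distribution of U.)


Step 1: Combine and sort all 11 observations; assign midranks.
sorted (value, group): (6,X), (14,X), (17,X), (18,X), (20,X), (21,Y), (25,Y), (27,X), (28,X), (29,Y), (31,Y)
ranks: 6->1, 14->2, 17->3, 18->4, 20->5, 21->6, 25->7, 27->8, 28->9, 29->10, 31->11
Step 2: Rank sum for X: R1 = 1 + 2 + 3 + 4 + 5 + 8 + 9 = 32.
Step 3: U_X = R1 - n1(n1+1)/2 = 32 - 7*8/2 = 32 - 28 = 4.
       U_Y = n1*n2 - U_X = 28 - 4 = 24.
Step 4: No ties, so the exact null distribution of U (based on enumerating the C(11,7) = 330 equally likely rank assignments) gives the two-sided p-value.
Step 5: p-value = 0.072727; compare to alpha = 0.05. fail to reject H0.

U_X = 4, p = 0.072727, fail to reject H0 at alpha = 0.05.


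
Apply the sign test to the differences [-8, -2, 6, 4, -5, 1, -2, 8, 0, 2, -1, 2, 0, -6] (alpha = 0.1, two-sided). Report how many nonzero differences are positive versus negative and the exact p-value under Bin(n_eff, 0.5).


Step 1: Discard zero differences. Original n = 14; n_eff = number of nonzero differences = 12.
Nonzero differences (with sign): -8, -2, +6, +4, -5, +1, -2, +8, +2, -1, +2, -6
Step 2: Count signs: positive = 6, negative = 6.
Step 3: Under H0: P(positive) = 0.5, so the number of positives S ~ Bin(12, 0.5).
Step 4: Two-sided exact p-value = sum of Bin(12,0.5) probabilities at or below the observed probability = 1.000000.
Step 5: alpha = 0.1. fail to reject H0.

n_eff = 12, pos = 6, neg = 6, p = 1.000000, fail to reject H0.


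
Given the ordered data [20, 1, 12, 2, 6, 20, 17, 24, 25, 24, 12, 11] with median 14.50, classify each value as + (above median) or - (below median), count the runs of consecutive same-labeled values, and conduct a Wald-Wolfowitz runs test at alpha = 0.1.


Step 1: Compute median = 14.50; label A = above, B = below.
Labels in order: ABBBBAAAAABB  (n_A = 6, n_B = 6)
Step 2: Count runs R = 4.
Step 3: Under H0 (random ordering), E[R] = 2*n_A*n_B/(n_A+n_B) + 1 = 2*6*6/12 + 1 = 7.0000.
        Var[R] = 2*n_A*n_B*(2*n_A*n_B - n_A - n_B) / ((n_A+n_B)^2 * (n_A+n_B-1)) = 4320/1584 = 2.7273.
        SD[R] = 1.6514.
Step 4: Continuity-corrected z = (R + 0.5 - E[R]) / SD[R] = (4 + 0.5 - 7.0000) / 1.6514 = -1.5138.
Step 5: Two-sided p-value via normal approximation = 2*(1 - Phi(|z|)) = 0.130070.
Step 6: alpha = 0.1. fail to reject H0.

R = 4, z = -1.5138, p = 0.130070, fail to reject H0.


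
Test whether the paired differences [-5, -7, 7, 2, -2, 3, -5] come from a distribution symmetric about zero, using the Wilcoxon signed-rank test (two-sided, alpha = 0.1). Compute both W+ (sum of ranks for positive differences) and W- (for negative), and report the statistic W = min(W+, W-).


Step 1: Drop any zero differences (none here) and take |d_i|.
|d| = [5, 7, 7, 2, 2, 3, 5]
Step 2: Midrank |d_i| (ties get averaged ranks).
ranks: |5|->4.5, |7|->6.5, |7|->6.5, |2|->1.5, |2|->1.5, |3|->3, |5|->4.5
Step 3: Attach original signs; sum ranks with positive sign and with negative sign.
W+ = 6.5 + 1.5 + 3 = 11
W- = 4.5 + 6.5 + 1.5 + 4.5 = 17
(Check: W+ + W- = 28 should equal n(n+1)/2 = 28.)
Step 4: Test statistic W = min(W+, W-) = 11.
Step 5: Ties in |d|, so use the tie-corrected normal approximation.
        E[W] = n(n+1)/4 = 7*8/4 = 14.
        Tie groups: |d|=2 (t=2), |d|=5 (t=2), |d|=7 (t=2); sum(t^3 - t) = 18.
        Var[W] = n(n+1)(2n+1)/24 - sum(t^3-t)/48 = 840/24 - 18/48 = 34.625.
        z = (W - E[W]) / sqrt(Var[W]) = (11 - 14) / 5.8843 = -0.5098.
        Two-sided p = 2*Phi(z) = 0.610170.
Step 6: alpha = 0.1. fail to reject H0.

W+ = 11, W- = 17, W = min = 11, p = 0.610170, fail to reject H0.


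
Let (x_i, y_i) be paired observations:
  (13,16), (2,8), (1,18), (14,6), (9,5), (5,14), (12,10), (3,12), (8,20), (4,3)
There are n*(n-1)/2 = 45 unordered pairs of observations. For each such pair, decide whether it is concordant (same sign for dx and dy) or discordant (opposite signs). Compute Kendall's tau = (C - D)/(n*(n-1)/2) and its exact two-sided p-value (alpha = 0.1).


Step 1: Enumerate the 45 unordered pairs (i,j) with i<j and classify each by sign(x_j-x_i) * sign(y_j-y_i).
  (1,2):dx=-11,dy=-8->C; (1,3):dx=-12,dy=+2->D; (1,4):dx=+1,dy=-10->D; (1,5):dx=-4,dy=-11->C
  (1,6):dx=-8,dy=-2->C; (1,7):dx=-1,dy=-6->C; (1,8):dx=-10,dy=-4->C; (1,9):dx=-5,dy=+4->D
  (1,10):dx=-9,dy=-13->C; (2,3):dx=-1,dy=+10->D; (2,4):dx=+12,dy=-2->D; (2,5):dx=+7,dy=-3->D
  (2,6):dx=+3,dy=+6->C; (2,7):dx=+10,dy=+2->C; (2,8):dx=+1,dy=+4->C; (2,9):dx=+6,dy=+12->C
  (2,10):dx=+2,dy=-5->D; (3,4):dx=+13,dy=-12->D; (3,5):dx=+8,dy=-13->D; (3,6):dx=+4,dy=-4->D
  (3,7):dx=+11,dy=-8->D; (3,8):dx=+2,dy=-6->D; (3,9):dx=+7,dy=+2->C; (3,10):dx=+3,dy=-15->D
  (4,5):dx=-5,dy=-1->C; (4,6):dx=-9,dy=+8->D; (4,7):dx=-2,dy=+4->D; (4,8):dx=-11,dy=+6->D
  (4,9):dx=-6,dy=+14->D; (4,10):dx=-10,dy=-3->C; (5,6):dx=-4,dy=+9->D; (5,7):dx=+3,dy=+5->C
  (5,8):dx=-6,dy=+7->D; (5,9):dx=-1,dy=+15->D; (5,10):dx=-5,dy=-2->C; (6,7):dx=+7,dy=-4->D
  (6,8):dx=-2,dy=-2->C; (6,9):dx=+3,dy=+6->C; (6,10):dx=-1,dy=-11->C; (7,8):dx=-9,dy=+2->D
  (7,9):dx=-4,dy=+10->D; (7,10):dx=-8,dy=-7->C; (8,9):dx=+5,dy=+8->C; (8,10):dx=+1,dy=-9->D
  (9,10):dx=-4,dy=-17->C
Step 2: C = 21, D = 24, total pairs = 45.
Step 3: tau = (C - D)/(n(n-1)/2) = (21 - 24)/45 = -0.066667.
Step 4: Exact two-sided p-value (enumerate n! = 3628800 permutations of y under H0): p = 0.861801.
Step 5: alpha = 0.1. fail to reject H0.

tau_b = -0.0667 (C=21, D=24), p = 0.861801, fail to reject H0.


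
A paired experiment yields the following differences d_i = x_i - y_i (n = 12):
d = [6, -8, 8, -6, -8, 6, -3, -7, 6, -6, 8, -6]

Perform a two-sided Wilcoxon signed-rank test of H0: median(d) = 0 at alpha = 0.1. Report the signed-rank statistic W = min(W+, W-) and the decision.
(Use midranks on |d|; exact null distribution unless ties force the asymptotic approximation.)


Step 1: Drop any zero differences (none here) and take |d_i|.
|d| = [6, 8, 8, 6, 8, 6, 3, 7, 6, 6, 8, 6]
Step 2: Midrank |d_i| (ties get averaged ranks).
ranks: |6|->4.5, |8|->10.5, |8|->10.5, |6|->4.5, |8|->10.5, |6|->4.5, |3|->1, |7|->8, |6|->4.5, |6|->4.5, |8|->10.5, |6|->4.5
Step 3: Attach original signs; sum ranks with positive sign and with negative sign.
W+ = 4.5 + 10.5 + 4.5 + 4.5 + 10.5 = 34.5
W- = 10.5 + 4.5 + 10.5 + 1 + 8 + 4.5 + 4.5 = 43.5
(Check: W+ + W- = 78 should equal n(n+1)/2 = 78.)
Step 4: Test statistic W = min(W+, W-) = 34.5.
Step 5: Ties in |d|, so use the tie-corrected normal approximation.
        E[W] = n(n+1)/4 = 12*13/4 = 39.
        Tie groups: |d|=6 (t=6), |d|=8 (t=4); sum(t^3 - t) = 270.
        Var[W] = n(n+1)(2n+1)/24 - sum(t^3-t)/48 = 3900/24 - 270/48 = 156.875.
        z = (W - E[W]) / sqrt(Var[W]) = (34.5 - 39) / 12.5250 = -0.3593.
        Two-sided p = 2*Phi(z) = 0.719384.
Step 6: alpha = 0.1. fail to reject H0.

W+ = 34.5, W- = 43.5, W = min = 34.5, p = 0.719384, fail to reject H0.


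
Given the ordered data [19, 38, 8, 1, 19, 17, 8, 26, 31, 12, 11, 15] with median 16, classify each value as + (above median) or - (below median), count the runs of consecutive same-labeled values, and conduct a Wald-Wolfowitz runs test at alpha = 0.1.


Step 1: Compute median = 16; label A = above, B = below.
Labels in order: AABBAABAABBB  (n_A = 6, n_B = 6)
Step 2: Count runs R = 6.
Step 3: Under H0 (random ordering), E[R] = 2*n_A*n_B/(n_A+n_B) + 1 = 2*6*6/12 + 1 = 7.0000.
        Var[R] = 2*n_A*n_B*(2*n_A*n_B - n_A - n_B) / ((n_A+n_B)^2 * (n_A+n_B-1)) = 4320/1584 = 2.7273.
        SD[R] = 1.6514.
Step 4: Continuity-corrected z = (R + 0.5 - E[R]) / SD[R] = (6 + 0.5 - 7.0000) / 1.6514 = -0.3028.
Step 5: Two-sided p-value via normal approximation = 2*(1 - Phi(|z|)) = 0.762069.
Step 6: alpha = 0.1. fail to reject H0.

R = 6, z = -0.3028, p = 0.762069, fail to reject H0.


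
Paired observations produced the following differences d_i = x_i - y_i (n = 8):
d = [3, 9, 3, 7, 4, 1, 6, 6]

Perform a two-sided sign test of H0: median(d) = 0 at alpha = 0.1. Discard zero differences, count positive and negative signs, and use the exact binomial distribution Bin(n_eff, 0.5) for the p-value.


Step 1: Discard zero differences. Original n = 8; n_eff = number of nonzero differences = 8.
Nonzero differences (with sign): +3, +9, +3, +7, +4, +1, +6, +6
Step 2: Count signs: positive = 8, negative = 0.
Step 3: Under H0: P(positive) = 0.5, so the number of positives S ~ Bin(8, 0.5).
Step 4: Two-sided exact p-value = sum of Bin(8,0.5) probabilities at or below the observed probability = 0.007812.
Step 5: alpha = 0.1. reject H0.

n_eff = 8, pos = 8, neg = 0, p = 0.007812, reject H0.


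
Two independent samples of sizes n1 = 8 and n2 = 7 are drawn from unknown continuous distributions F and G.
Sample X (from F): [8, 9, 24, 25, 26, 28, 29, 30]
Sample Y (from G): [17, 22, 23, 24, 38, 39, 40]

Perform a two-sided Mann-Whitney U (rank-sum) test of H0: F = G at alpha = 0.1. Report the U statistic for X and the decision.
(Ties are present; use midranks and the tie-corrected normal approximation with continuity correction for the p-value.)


Step 1: Combine and sort all 15 observations; assign midranks.
sorted (value, group): (8,X), (9,X), (17,Y), (22,Y), (23,Y), (24,X), (24,Y), (25,X), (26,X), (28,X), (29,X), (30,X), (38,Y), (39,Y), (40,Y)
ranks: 8->1, 9->2, 17->3, 22->4, 23->5, 24->6.5, 24->6.5, 25->8, 26->9, 28->10, 29->11, 30->12, 38->13, 39->14, 40->15
Step 2: Rank sum for X: R1 = 1 + 2 + 6.5 + 8 + 9 + 10 + 11 + 12 = 59.5.
Step 3: U_X = R1 - n1(n1+1)/2 = 59.5 - 8*9/2 = 59.5 - 36 = 23.5.
       U_Y = n1*n2 - U_X = 56 - 23.5 = 32.5.
Step 4: Ties are present, so use the tie-corrected normal approximation (with continuity correction) for the p-value.
Step 5: p-value = 0.643132; compare to alpha = 0.1. fail to reject H0.

U_X = 23.5, p = 0.643132, fail to reject H0 at alpha = 0.1.


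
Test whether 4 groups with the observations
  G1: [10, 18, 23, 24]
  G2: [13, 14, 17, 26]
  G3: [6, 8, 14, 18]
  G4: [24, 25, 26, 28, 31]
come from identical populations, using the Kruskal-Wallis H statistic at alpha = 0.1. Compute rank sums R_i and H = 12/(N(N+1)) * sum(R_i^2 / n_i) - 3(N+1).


Step 1: Combine all N = 17 observations and assign midranks.
sorted (value, group, rank): (6,G3,1), (8,G3,2), (10,G1,3), (13,G2,4), (14,G2,5.5), (14,G3,5.5), (17,G2,7), (18,G1,8.5), (18,G3,8.5), (23,G1,10), (24,G1,11.5), (24,G4,11.5), (25,G4,13), (26,G2,14.5), (26,G4,14.5), (28,G4,16), (31,G4,17)
Step 2: Sum ranks within each group.
R_1 = 33 (n_1 = 4)
R_2 = 31 (n_2 = 4)
R_3 = 17 (n_3 = 4)
R_4 = 72 (n_4 = 5)
Step 3: H = 12/(N(N+1)) * sum(R_i^2/n_i) - 3(N+1)
     = 12/(17*18) * (33^2/4 + 31^2/4 + 17^2/4 + 72^2/5) - 3*18
     = 0.039216 * 1621.55 - 54
     = 9.590196.
Step 4: Ties present; correction factor C = 1 - 24/(17^3 - 17) = 0.995098. Corrected H = 9.590196 / 0.995098 = 9.637438.
Step 5: Under H0, H ~ chi^2(3); p-value = 0.021913.
Step 6: alpha = 0.1. reject H0.

H = 9.6374, df = 3, p = 0.021913, reject H0.


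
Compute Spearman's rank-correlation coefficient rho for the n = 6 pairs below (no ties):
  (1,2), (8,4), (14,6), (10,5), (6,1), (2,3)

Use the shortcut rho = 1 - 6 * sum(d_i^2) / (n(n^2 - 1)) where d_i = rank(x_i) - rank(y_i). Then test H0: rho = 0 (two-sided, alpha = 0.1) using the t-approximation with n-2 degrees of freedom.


Step 1: Rank x and y separately (midranks; no ties here).
rank(x): 1->1, 8->4, 14->6, 10->5, 6->3, 2->2
rank(y): 2->2, 4->4, 6->6, 5->5, 1->1, 3->3
Step 2: d_i = R_x(i) - R_y(i); compute d_i^2.
  (1-2)^2=1, (4-4)^2=0, (6-6)^2=0, (5-5)^2=0, (3-1)^2=4, (2-3)^2=1
sum(d^2) = 6.
Step 3: rho = 1 - 6*6 / (6*(6^2 - 1)) = 1 - 36/210 = 0.828571.
Step 4: Under H0, t = rho * sqrt((n-2)/(1-rho^2)) = 2.9598 ~ t(4).
Step 5: Two-sided p-value from the t-distribution with 4 df = 0.041563.
Step 6: alpha = 0.1. reject H0.

rho = 0.8286, p = 0.041563, reject H0 at alpha = 0.1.


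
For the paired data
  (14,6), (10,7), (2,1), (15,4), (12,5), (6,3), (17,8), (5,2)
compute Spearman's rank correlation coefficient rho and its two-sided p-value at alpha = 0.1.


Step 1: Rank x and y separately (midranks; no ties here).
rank(x): 14->6, 10->4, 2->1, 15->7, 12->5, 6->3, 17->8, 5->2
rank(y): 6->6, 7->7, 1->1, 4->4, 5->5, 3->3, 8->8, 2->2
Step 2: d_i = R_x(i) - R_y(i); compute d_i^2.
  (6-6)^2=0, (4-7)^2=9, (1-1)^2=0, (7-4)^2=9, (5-5)^2=0, (3-3)^2=0, (8-8)^2=0, (2-2)^2=0
sum(d^2) = 18.
Step 3: rho = 1 - 6*18 / (8*(8^2 - 1)) = 1 - 108/504 = 0.785714.
Step 4: Under H0, t = rho * sqrt((n-2)/(1-rho^2)) = 3.1113 ~ t(6).
Step 5: Two-sided p-value from the t-distribution with 6 df = 0.020815.
Step 6: alpha = 0.1. reject H0.

rho = 0.7857, p = 0.020815, reject H0 at alpha = 0.1.


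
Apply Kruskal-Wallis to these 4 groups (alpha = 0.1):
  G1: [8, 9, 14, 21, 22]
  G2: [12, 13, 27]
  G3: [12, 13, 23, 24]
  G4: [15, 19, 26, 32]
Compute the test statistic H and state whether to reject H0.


Step 1: Combine all N = 16 observations and assign midranks.
sorted (value, group, rank): (8,G1,1), (9,G1,2), (12,G2,3.5), (12,G3,3.5), (13,G2,5.5), (13,G3,5.5), (14,G1,7), (15,G4,8), (19,G4,9), (21,G1,10), (22,G1,11), (23,G3,12), (24,G3,13), (26,G4,14), (27,G2,15), (32,G4,16)
Step 2: Sum ranks within each group.
R_1 = 31 (n_1 = 5)
R_2 = 24 (n_2 = 3)
R_3 = 34 (n_3 = 4)
R_4 = 47 (n_4 = 4)
Step 3: H = 12/(N(N+1)) * sum(R_i^2/n_i) - 3(N+1)
     = 12/(16*17) * (31^2/5 + 24^2/3 + 34^2/4 + 47^2/4) - 3*17
     = 0.044118 * 1225.45 - 51
     = 3.063971.
Step 4: Ties present; correction factor C = 1 - 12/(16^3 - 16) = 0.997059. Corrected H = 3.063971 / 0.997059 = 3.073009.
Step 5: Under H0, H ~ chi^2(3); p-value = 0.380505.
Step 6: alpha = 0.1. fail to reject H0.

H = 3.0730, df = 3, p = 0.380505, fail to reject H0.


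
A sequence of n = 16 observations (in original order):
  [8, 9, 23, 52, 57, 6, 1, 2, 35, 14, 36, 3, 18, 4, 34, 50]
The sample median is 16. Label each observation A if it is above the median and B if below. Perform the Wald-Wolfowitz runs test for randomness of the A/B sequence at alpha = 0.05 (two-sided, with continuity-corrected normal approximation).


Step 1: Compute median = 16; label A = above, B = below.
Labels in order: BBAAABBBABABABAA  (n_A = 8, n_B = 8)
Step 2: Count runs R = 10.
Step 3: Under H0 (random ordering), E[R] = 2*n_A*n_B/(n_A+n_B) + 1 = 2*8*8/16 + 1 = 9.0000.
        Var[R] = 2*n_A*n_B*(2*n_A*n_B - n_A - n_B) / ((n_A+n_B)^2 * (n_A+n_B-1)) = 14336/3840 = 3.7333.
        SD[R] = 1.9322.
Step 4: Continuity-corrected z = (R - 0.5 - E[R]) / SD[R] = (10 - 0.5 - 9.0000) / 1.9322 = 0.2588.
Step 5: Two-sided p-value via normal approximation = 2*(1 - Phi(|z|)) = 0.795809.
Step 6: alpha = 0.05. fail to reject H0.

R = 10, z = 0.2588, p = 0.795809, fail to reject H0.


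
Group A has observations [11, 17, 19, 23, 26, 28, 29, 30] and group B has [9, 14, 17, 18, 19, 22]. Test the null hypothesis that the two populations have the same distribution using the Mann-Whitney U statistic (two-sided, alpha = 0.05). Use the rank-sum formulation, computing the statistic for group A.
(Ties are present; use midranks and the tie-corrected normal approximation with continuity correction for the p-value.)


Step 1: Combine and sort all 14 observations; assign midranks.
sorted (value, group): (9,Y), (11,X), (14,Y), (17,X), (17,Y), (18,Y), (19,X), (19,Y), (22,Y), (23,X), (26,X), (28,X), (29,X), (30,X)
ranks: 9->1, 11->2, 14->3, 17->4.5, 17->4.5, 18->6, 19->7.5, 19->7.5, 22->9, 23->10, 26->11, 28->12, 29->13, 30->14
Step 2: Rank sum for X: R1 = 2 + 4.5 + 7.5 + 10 + 11 + 12 + 13 + 14 = 74.
Step 3: U_X = R1 - n1(n1+1)/2 = 74 - 8*9/2 = 74 - 36 = 38.
       U_Y = n1*n2 - U_X = 48 - 38 = 10.
Step 4: Ties are present, so use the tie-corrected normal approximation (with continuity correction) for the p-value.
Step 5: p-value = 0.080692; compare to alpha = 0.05. fail to reject H0.

U_X = 38, p = 0.080692, fail to reject H0 at alpha = 0.05.


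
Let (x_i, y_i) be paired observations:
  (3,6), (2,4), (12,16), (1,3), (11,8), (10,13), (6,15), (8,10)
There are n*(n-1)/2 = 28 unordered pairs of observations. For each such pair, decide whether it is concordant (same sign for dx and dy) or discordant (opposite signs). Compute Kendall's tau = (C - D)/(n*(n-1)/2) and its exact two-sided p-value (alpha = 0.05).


Step 1: Enumerate the 28 unordered pairs (i,j) with i<j and classify each by sign(x_j-x_i) * sign(y_j-y_i).
  (1,2):dx=-1,dy=-2->C; (1,3):dx=+9,dy=+10->C; (1,4):dx=-2,dy=-3->C; (1,5):dx=+8,dy=+2->C
  (1,6):dx=+7,dy=+7->C; (1,7):dx=+3,dy=+9->C; (1,8):dx=+5,dy=+4->C; (2,3):dx=+10,dy=+12->C
  (2,4):dx=-1,dy=-1->C; (2,5):dx=+9,dy=+4->C; (2,6):dx=+8,dy=+9->C; (2,7):dx=+4,dy=+11->C
  (2,8):dx=+6,dy=+6->C; (3,4):dx=-11,dy=-13->C; (3,5):dx=-1,dy=-8->C; (3,6):dx=-2,dy=-3->C
  (3,7):dx=-6,dy=-1->C; (3,8):dx=-4,dy=-6->C; (4,5):dx=+10,dy=+5->C; (4,6):dx=+9,dy=+10->C
  (4,7):dx=+5,dy=+12->C; (4,8):dx=+7,dy=+7->C; (5,6):dx=-1,dy=+5->D; (5,7):dx=-5,dy=+7->D
  (5,8):dx=-3,dy=+2->D; (6,7):dx=-4,dy=+2->D; (6,8):dx=-2,dy=-3->C; (7,8):dx=+2,dy=-5->D
Step 2: C = 23, D = 5, total pairs = 28.
Step 3: tau = (C - D)/(n(n-1)/2) = (23 - 5)/28 = 0.642857.
Step 4: Exact two-sided p-value (enumerate n! = 40320 permutations of y under H0): p = 0.031151.
Step 5: alpha = 0.05. reject H0.

tau_b = 0.6429 (C=23, D=5), p = 0.031151, reject H0.


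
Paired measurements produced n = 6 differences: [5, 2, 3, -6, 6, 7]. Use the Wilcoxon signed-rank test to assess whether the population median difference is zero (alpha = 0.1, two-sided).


Step 1: Drop any zero differences (none here) and take |d_i|.
|d| = [5, 2, 3, 6, 6, 7]
Step 2: Midrank |d_i| (ties get averaged ranks).
ranks: |5|->3, |2|->1, |3|->2, |6|->4.5, |6|->4.5, |7|->6
Step 3: Attach original signs; sum ranks with positive sign and with negative sign.
W+ = 3 + 1 + 2 + 4.5 + 6 = 16.5
W- = 4.5 = 4.5
(Check: W+ + W- = 21 should equal n(n+1)/2 = 21.)
Step 4: Test statistic W = min(W+, W-) = 4.5.
Step 5: Ties in |d|, so use the tie-corrected normal approximation.
        E[W] = n(n+1)/4 = 6*7/4 = 10.5.
        Tie groups: |d|=6 (t=2); sum(t^3 - t) = 6.
        Var[W] = n(n+1)(2n+1)/24 - sum(t^3-t)/48 = 546/24 - 6/48 = 22.625.
        z = (W - E[W]) / sqrt(Var[W]) = (4.5 - 10.5) / 4.7566 = -1.2614.
        Two-sided p = 2*Phi(z) = 0.207160.
Step 6: alpha = 0.1. fail to reject H0.

W+ = 16.5, W- = 4.5, W = min = 4.5, p = 0.207160, fail to reject H0.


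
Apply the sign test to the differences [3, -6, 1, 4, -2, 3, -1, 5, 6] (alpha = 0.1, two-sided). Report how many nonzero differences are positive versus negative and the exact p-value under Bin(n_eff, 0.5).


Step 1: Discard zero differences. Original n = 9; n_eff = number of nonzero differences = 9.
Nonzero differences (with sign): +3, -6, +1, +4, -2, +3, -1, +5, +6
Step 2: Count signs: positive = 6, negative = 3.
Step 3: Under H0: P(positive) = 0.5, so the number of positives S ~ Bin(9, 0.5).
Step 4: Two-sided exact p-value = sum of Bin(9,0.5) probabilities at or below the observed probability = 0.507812.
Step 5: alpha = 0.1. fail to reject H0.

n_eff = 9, pos = 6, neg = 3, p = 0.507812, fail to reject H0.


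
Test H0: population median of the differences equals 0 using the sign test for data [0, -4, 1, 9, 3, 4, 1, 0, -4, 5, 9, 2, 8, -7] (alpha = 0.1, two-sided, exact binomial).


Step 1: Discard zero differences. Original n = 14; n_eff = number of nonzero differences = 12.
Nonzero differences (with sign): -4, +1, +9, +3, +4, +1, -4, +5, +9, +2, +8, -7
Step 2: Count signs: positive = 9, negative = 3.
Step 3: Under H0: P(positive) = 0.5, so the number of positives S ~ Bin(12, 0.5).
Step 4: Two-sided exact p-value = sum of Bin(12,0.5) probabilities at or below the observed probability = 0.145996.
Step 5: alpha = 0.1. fail to reject H0.

n_eff = 12, pos = 9, neg = 3, p = 0.145996, fail to reject H0.


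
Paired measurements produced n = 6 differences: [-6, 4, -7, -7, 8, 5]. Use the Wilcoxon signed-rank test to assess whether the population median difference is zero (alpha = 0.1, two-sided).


Step 1: Drop any zero differences (none here) and take |d_i|.
|d| = [6, 4, 7, 7, 8, 5]
Step 2: Midrank |d_i| (ties get averaged ranks).
ranks: |6|->3, |4|->1, |7|->4.5, |7|->4.5, |8|->6, |5|->2
Step 3: Attach original signs; sum ranks with positive sign and with negative sign.
W+ = 1 + 6 + 2 = 9
W- = 3 + 4.5 + 4.5 = 12
(Check: W+ + W- = 21 should equal n(n+1)/2 = 21.)
Step 4: Test statistic W = min(W+, W-) = 9.
Step 5: Ties in |d|, so use the tie-corrected normal approximation.
        E[W] = n(n+1)/4 = 6*7/4 = 10.5.
        Tie groups: |d|=7 (t=2); sum(t^3 - t) = 6.
        Var[W] = n(n+1)(2n+1)/24 - sum(t^3-t)/48 = 546/24 - 6/48 = 22.625.
        z = (W - E[W]) / sqrt(Var[W]) = (9 - 10.5) / 4.7566 = -0.3154.
        Two-sided p = 2*Phi(z) = 0.752494.
Step 6: alpha = 0.1. fail to reject H0.

W+ = 9, W- = 12, W = min = 9, p = 0.752494, fail to reject H0.


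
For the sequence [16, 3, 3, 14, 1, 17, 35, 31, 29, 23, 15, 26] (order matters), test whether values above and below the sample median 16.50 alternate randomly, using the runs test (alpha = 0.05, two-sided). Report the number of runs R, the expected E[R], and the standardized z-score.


Step 1: Compute median = 16.50; label A = above, B = below.
Labels in order: BBBBBAAAAABA  (n_A = 6, n_B = 6)
Step 2: Count runs R = 4.
Step 3: Under H0 (random ordering), E[R] = 2*n_A*n_B/(n_A+n_B) + 1 = 2*6*6/12 + 1 = 7.0000.
        Var[R] = 2*n_A*n_B*(2*n_A*n_B - n_A - n_B) / ((n_A+n_B)^2 * (n_A+n_B-1)) = 4320/1584 = 2.7273.
        SD[R] = 1.6514.
Step 4: Continuity-corrected z = (R + 0.5 - E[R]) / SD[R] = (4 + 0.5 - 7.0000) / 1.6514 = -1.5138.
Step 5: Two-sided p-value via normal approximation = 2*(1 - Phi(|z|)) = 0.130070.
Step 6: alpha = 0.05. fail to reject H0.

R = 4, z = -1.5138, p = 0.130070, fail to reject H0.


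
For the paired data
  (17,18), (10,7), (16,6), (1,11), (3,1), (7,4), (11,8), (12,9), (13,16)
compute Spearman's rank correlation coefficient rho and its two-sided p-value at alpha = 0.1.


Step 1: Rank x and y separately (midranks; no ties here).
rank(x): 17->9, 10->4, 16->8, 1->1, 3->2, 7->3, 11->5, 12->6, 13->7
rank(y): 18->9, 7->4, 6->3, 11->7, 1->1, 4->2, 8->5, 9->6, 16->8
Step 2: d_i = R_x(i) - R_y(i); compute d_i^2.
  (9-9)^2=0, (4-4)^2=0, (8-3)^2=25, (1-7)^2=36, (2-1)^2=1, (3-2)^2=1, (5-5)^2=0, (6-6)^2=0, (7-8)^2=1
sum(d^2) = 64.
Step 3: rho = 1 - 6*64 / (9*(9^2 - 1)) = 1 - 384/720 = 0.466667.
Step 4: Under H0, t = rho * sqrt((n-2)/(1-rho^2)) = 1.3960 ~ t(7).
Step 5: Two-sided p-value from the t-distribution with 7 df = 0.205386.
Step 6: alpha = 0.1. fail to reject H0.

rho = 0.4667, p = 0.205386, fail to reject H0 at alpha = 0.1.


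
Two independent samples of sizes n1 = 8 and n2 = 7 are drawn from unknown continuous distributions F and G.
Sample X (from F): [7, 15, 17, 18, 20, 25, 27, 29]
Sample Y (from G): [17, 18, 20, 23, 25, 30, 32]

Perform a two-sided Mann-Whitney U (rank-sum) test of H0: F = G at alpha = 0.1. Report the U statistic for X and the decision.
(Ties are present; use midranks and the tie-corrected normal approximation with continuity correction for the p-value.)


Step 1: Combine and sort all 15 observations; assign midranks.
sorted (value, group): (7,X), (15,X), (17,X), (17,Y), (18,X), (18,Y), (20,X), (20,Y), (23,Y), (25,X), (25,Y), (27,X), (29,X), (30,Y), (32,Y)
ranks: 7->1, 15->2, 17->3.5, 17->3.5, 18->5.5, 18->5.5, 20->7.5, 20->7.5, 23->9, 25->10.5, 25->10.5, 27->12, 29->13, 30->14, 32->15
Step 2: Rank sum for X: R1 = 1 + 2 + 3.5 + 5.5 + 7.5 + 10.5 + 12 + 13 = 55.
Step 3: U_X = R1 - n1(n1+1)/2 = 55 - 8*9/2 = 55 - 36 = 19.
       U_Y = n1*n2 - U_X = 56 - 19 = 37.
Step 4: Ties are present, so use the tie-corrected normal approximation (with continuity correction) for the p-value.
Step 5: p-value = 0.323537; compare to alpha = 0.1. fail to reject H0.

U_X = 19, p = 0.323537, fail to reject H0 at alpha = 0.1.


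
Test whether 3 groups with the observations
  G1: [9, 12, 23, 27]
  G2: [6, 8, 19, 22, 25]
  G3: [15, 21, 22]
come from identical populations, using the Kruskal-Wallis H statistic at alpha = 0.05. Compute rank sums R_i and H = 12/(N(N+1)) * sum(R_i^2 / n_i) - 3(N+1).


Step 1: Combine all N = 12 observations and assign midranks.
sorted (value, group, rank): (6,G2,1), (8,G2,2), (9,G1,3), (12,G1,4), (15,G3,5), (19,G2,6), (21,G3,7), (22,G2,8.5), (22,G3,8.5), (23,G1,10), (25,G2,11), (27,G1,12)
Step 2: Sum ranks within each group.
R_1 = 29 (n_1 = 4)
R_2 = 28.5 (n_2 = 5)
R_3 = 20.5 (n_3 = 3)
Step 3: H = 12/(N(N+1)) * sum(R_i^2/n_i) - 3(N+1)
     = 12/(12*13) * (29^2/4 + 28.5^2/5 + 20.5^2/3) - 3*13
     = 0.076923 * 512.783 - 39
     = 0.444872.
Step 4: Ties present; correction factor C = 1 - 6/(12^3 - 12) = 0.996503. Corrected H = 0.444872 / 0.996503 = 0.446433.
Step 5: Under H0, H ~ chi^2(2); p-value = 0.799942.
Step 6: alpha = 0.05. fail to reject H0.

H = 0.4464, df = 2, p = 0.799942, fail to reject H0.


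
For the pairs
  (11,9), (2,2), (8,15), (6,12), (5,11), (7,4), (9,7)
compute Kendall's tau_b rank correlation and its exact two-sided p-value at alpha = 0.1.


Step 1: Enumerate the 21 unordered pairs (i,j) with i<j and classify each by sign(x_j-x_i) * sign(y_j-y_i).
  (1,2):dx=-9,dy=-7->C; (1,3):dx=-3,dy=+6->D; (1,4):dx=-5,dy=+3->D; (1,5):dx=-6,dy=+2->D
  (1,6):dx=-4,dy=-5->C; (1,7):dx=-2,dy=-2->C; (2,3):dx=+6,dy=+13->C; (2,4):dx=+4,dy=+10->C
  (2,5):dx=+3,dy=+9->C; (2,6):dx=+5,dy=+2->C; (2,7):dx=+7,dy=+5->C; (3,4):dx=-2,dy=-3->C
  (3,5):dx=-3,dy=-4->C; (3,6):dx=-1,dy=-11->C; (3,7):dx=+1,dy=-8->D; (4,5):dx=-1,dy=-1->C
  (4,6):dx=+1,dy=-8->D; (4,7):dx=+3,dy=-5->D; (5,6):dx=+2,dy=-7->D; (5,7):dx=+4,dy=-4->D
  (6,7):dx=+2,dy=+3->C
Step 2: C = 13, D = 8, total pairs = 21.
Step 3: tau = (C - D)/(n(n-1)/2) = (13 - 8)/21 = 0.238095.
Step 4: Exact two-sided p-value (enumerate n! = 5040 permutations of y under H0): p = 0.561905.
Step 5: alpha = 0.1. fail to reject H0.

tau_b = 0.2381 (C=13, D=8), p = 0.561905, fail to reject H0.
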